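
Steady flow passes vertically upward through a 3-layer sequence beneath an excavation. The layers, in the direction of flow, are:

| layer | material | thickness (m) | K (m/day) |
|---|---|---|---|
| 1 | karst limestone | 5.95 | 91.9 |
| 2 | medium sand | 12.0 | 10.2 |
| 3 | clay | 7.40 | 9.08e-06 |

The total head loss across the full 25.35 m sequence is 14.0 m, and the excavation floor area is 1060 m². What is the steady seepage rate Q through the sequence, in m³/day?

0.0182

Flow is perpendicular to layering, so the layers act in series and the equivalent K is the thickness-weighted harmonic mean.
Total thickness L = 5.95 + 12.0 + 7.40 = 25.35 m.
Σ(b_i/K_i) = 5.95/91.9 + 12.0/10.2 + 7.40/9.08e-06 = 8.150e+05 d.
K_eq = L / Σ(b_i/K_i) = 25.35 / 8.150e+05 = 3.111e-05 m/day.
Q = K_eq · A · (Δh/L) = 3.111e-05 × 1060 × (14.0/25.35) = 0.01821 m³/day.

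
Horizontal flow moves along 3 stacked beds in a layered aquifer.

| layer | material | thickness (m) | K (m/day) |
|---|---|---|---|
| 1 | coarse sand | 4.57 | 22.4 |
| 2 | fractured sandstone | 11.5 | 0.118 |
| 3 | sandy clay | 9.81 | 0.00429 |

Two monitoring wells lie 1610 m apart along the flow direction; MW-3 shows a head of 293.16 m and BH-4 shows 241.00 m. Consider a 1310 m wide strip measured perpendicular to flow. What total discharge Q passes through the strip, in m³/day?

4400

Flow is parallel to layering, so each bed carries its own Darcy discharge and the transmissivities add.
Σ(K_i·b_i) = 22.4×4.57 + 0.118×11.5 + 0.00429×9.81 = 103.8 m²/day.
Hydraulic gradient i = (293.16 − 241.00) / 1610 = 52.16 / 1610 = 0.03240.
Q = Σ(K_i·b_i) · W · i = 103.8 × 1310 × 0.03240 = 4404 m³/day.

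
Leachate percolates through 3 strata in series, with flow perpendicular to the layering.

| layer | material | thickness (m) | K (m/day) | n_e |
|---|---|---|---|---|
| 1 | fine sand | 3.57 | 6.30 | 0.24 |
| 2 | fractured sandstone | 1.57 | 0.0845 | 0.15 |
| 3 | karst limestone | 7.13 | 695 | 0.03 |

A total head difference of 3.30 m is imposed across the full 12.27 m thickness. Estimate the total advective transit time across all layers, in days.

7.58

With flow normal to the layers, continuity requires the same specific discharge q through every layer.
Σ(b_i/K_i) = 3.57/6.30 + 1.57/0.0845 + 7.13/695 = 19.16 d.
q = Δh / Σ(b_i/K_i) = 3.30 / 19.16 = 0.1723 m/day.
In each layer the seepage velocity is v_i = q/n_i, so the layer transit time is t_i = b_i·n_i / q:
  layer 1 (fine sand): t_1 = 3.57 × 0.24 / 0.1723 = 4.974 d
  layer 2 (fractured sandstone): t_2 = 1.57 × 0.15 / 0.1723 = 1.367 d
  layer 3 (karst limestone): t_3 = 7.13 × 0.03 / 0.1723 = 1.242 d
Total t = Σ t_i = 7.583 days.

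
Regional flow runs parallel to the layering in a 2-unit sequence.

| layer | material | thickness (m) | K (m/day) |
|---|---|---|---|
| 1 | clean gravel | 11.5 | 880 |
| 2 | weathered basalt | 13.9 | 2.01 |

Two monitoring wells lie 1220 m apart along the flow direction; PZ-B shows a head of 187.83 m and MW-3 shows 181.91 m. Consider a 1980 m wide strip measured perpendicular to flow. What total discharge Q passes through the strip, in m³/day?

97500

Flow is parallel to layering, so each bed carries its own Darcy discharge and the transmissivities add.
Σ(K_i·b_i) = 880×11.5 + 2.01×13.9 = 10148 m²/day.
Hydraulic gradient i = (187.83 − 181.91) / 1220 = 5.92 / 1220 = 0.004852.
Q = Σ(K_i·b_i) · W · i = 10148 × 1980 × 0.004852 = 97500 m³/day.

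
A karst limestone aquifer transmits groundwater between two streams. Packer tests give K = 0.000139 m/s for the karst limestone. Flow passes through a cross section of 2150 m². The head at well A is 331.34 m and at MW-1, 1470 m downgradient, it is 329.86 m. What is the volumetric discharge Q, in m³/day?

Convert K: 0.000139 m/s × 86400 = 12.01 m/day.
Hydraulic gradient i = (331.34 − 329.86) / 1470 = 1.48 / 1470 = 0.001007.
Darcy's law: Q = K · A · i = 12.01 × 2150 × 0.001007 = 26.00 m³/day.

26.0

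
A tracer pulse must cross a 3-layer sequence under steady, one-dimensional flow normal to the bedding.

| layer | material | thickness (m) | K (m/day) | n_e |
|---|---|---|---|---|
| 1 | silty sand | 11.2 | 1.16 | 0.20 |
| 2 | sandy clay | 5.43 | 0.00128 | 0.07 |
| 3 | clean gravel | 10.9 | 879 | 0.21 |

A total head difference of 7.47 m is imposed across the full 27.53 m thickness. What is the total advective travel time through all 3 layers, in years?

7.65

With flow normal to the layers, continuity requires the same specific discharge q through every layer.
Σ(b_i/K_i) = 11.2/1.16 + 5.43/0.00128 + 10.9/879 = 4252 d.
q = Δh / Σ(b_i/K_i) = 7.47 / 4252 = 0.001757 m/day.
In each layer the seepage velocity is v_i = q/n_i, so the layer transit time is t_i = b_i·n_i / q:
  layer 1 (silty sand): t_1 = 11.2 × 0.20 / 0.001757 = 1275 d
  layer 2 (sandy clay): t_2 = 5.43 × 0.07 / 0.001757 = 216.3 d
  layer 3 (clean gravel): t_3 = 10.9 × 0.21 / 0.001757 = 1303 d
Total t = Σ t_i = 2794 days = 7.650 years.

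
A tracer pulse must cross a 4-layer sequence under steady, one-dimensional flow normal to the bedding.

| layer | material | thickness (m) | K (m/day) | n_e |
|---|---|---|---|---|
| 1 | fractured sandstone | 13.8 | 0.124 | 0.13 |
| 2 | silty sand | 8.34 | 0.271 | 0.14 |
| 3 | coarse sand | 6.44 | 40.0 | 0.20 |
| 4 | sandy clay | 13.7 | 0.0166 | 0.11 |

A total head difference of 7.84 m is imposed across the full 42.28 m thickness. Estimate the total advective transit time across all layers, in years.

1.95

With flow normal to the layers, continuity requires the same specific discharge q through every layer.
Σ(b_i/K_i) = 13.8/0.124 + 8.34/0.271 + 6.44/40.0 + 13.7/0.0166 = 967.5 d.
q = Δh / Σ(b_i/K_i) = 7.84 / 967.5 = 0.008103 m/day.
In each layer the seepage velocity is v_i = q/n_i, so the layer transit time is t_i = b_i·n_i / q:
  layer 1 (fractured sandstone): t_1 = 13.8 × 0.13 / 0.008103 = 221.4 d
  layer 2 (silty sand): t_2 = 8.34 × 0.14 / 0.008103 = 144.1 d
  layer 3 (coarse sand): t_3 = 6.44 × 0.20 / 0.008103 = 159.0 d
  layer 4 (sandy clay): t_4 = 13.7 × 0.11 / 0.008103 = 186.0 d
Total t = Σ t_i = 710.4 days = 1.945 years.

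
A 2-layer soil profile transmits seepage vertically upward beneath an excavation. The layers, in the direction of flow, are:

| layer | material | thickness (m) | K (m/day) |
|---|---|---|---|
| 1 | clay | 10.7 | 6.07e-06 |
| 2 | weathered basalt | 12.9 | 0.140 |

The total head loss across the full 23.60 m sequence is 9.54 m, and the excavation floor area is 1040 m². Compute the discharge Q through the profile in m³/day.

Flow is perpendicular to layering, so the layers act in series and the equivalent K is the thickness-weighted harmonic mean.
Total thickness L = 10.7 + 12.9 = 23.60 m.
Σ(b_i/K_i) = 10.7/6.07e-06 + 12.9/0.140 = 1.763e+06 d.
K_eq = L / Σ(b_i/K_i) = 23.60 / 1.763e+06 = 1.339e-05 m/day.
Q = K_eq · A · (Δh/L) = 1.339e-05 × 1040 × (9.54/23.60) = 0.005628 m³/day.

0.00563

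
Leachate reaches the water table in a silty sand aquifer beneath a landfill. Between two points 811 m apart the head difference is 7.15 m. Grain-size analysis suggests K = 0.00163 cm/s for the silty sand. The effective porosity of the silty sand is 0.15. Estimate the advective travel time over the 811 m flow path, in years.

26.8

Convert K: 0.00163 cm/s × 864 = 1.408 m/day.
Hydraulic gradient i = Δh / L = 7.15 / 811 = 0.008816.
Darcy flux q = K · i = 1.408 × 0.008816 = 0.01242 m/day.
Seepage velocity v = q / n_e = 0.01242 / 0.15 = 0.08277 m/day.
Travel time t = L / v = 811 / 0.08277 = 9798 days = 26.82 years.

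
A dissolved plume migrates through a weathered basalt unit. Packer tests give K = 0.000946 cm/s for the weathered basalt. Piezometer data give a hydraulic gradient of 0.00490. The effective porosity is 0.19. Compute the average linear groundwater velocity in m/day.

Convert K: 0.000946 cm/s × 864 = 0.8173 m/day.
Hydraulic gradient i = 0.00490.
Darcy flux q = K · i = 0.8173 × 0.004900 = 0.004005 m/day.
Seepage velocity v = q / n_e = 0.004005 / 0.19 = 0.02108 m/day.

0.0211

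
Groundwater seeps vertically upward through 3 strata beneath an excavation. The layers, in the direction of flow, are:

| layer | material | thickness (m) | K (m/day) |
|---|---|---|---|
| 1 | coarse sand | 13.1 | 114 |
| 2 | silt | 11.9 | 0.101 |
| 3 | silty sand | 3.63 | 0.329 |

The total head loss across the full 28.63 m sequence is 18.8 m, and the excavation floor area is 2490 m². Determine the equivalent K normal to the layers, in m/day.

0.222

Flow is perpendicular to layering, so the layers act in series and the equivalent K is the thickness-weighted harmonic mean.
Total thickness L = 13.1 + 11.9 + 3.63 = 28.63 m.
Σ(b_i/K_i) = 13.1/114 + 11.9/0.101 + 3.63/0.329 = 129.0 d.
K_eq = L / Σ(b_i/K_i) = 28.63 / 129.0 = 0.2220 m/day.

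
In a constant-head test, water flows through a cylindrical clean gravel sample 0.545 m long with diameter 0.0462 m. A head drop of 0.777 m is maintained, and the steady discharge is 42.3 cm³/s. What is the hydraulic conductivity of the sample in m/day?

1530

Cross-sectional area A = π·(d/2)² = π × (0.0462/2)² = 0.001676 m².
Convert discharge: 42.3 cm³/s = 4.230e-05 m³/s.
Darcy's law rearranged: K = Q·L / (A·Δh) = 4.230e-05 × 0.545 / (0.001676 × 0.777) = 0.01770 m/s = 1529 m/day.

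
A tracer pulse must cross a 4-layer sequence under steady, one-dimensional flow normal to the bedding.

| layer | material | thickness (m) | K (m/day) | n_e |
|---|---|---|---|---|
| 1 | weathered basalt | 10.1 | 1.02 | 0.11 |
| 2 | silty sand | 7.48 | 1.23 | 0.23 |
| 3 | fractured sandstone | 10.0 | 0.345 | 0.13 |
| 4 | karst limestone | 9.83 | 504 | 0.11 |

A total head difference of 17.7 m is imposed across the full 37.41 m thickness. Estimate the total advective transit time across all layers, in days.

13.2

With flow normal to the layers, continuity requires the same specific discharge q through every layer.
Σ(b_i/K_i) = 10.1/1.02 + 7.48/1.23 + 10.0/0.345 + 9.83/504 = 44.99 d.
q = Δh / Σ(b_i/K_i) = 17.7 / 44.99 = 0.3934 m/day.
In each layer the seepage velocity is v_i = q/n_i, so the layer transit time is t_i = b_i·n_i / q:
  layer 1 (weathered basalt): t_1 = 10.1 × 0.11 / 0.3934 = 2.824 d
  layer 2 (silty sand): t_2 = 7.48 × 0.23 / 0.3934 = 4.373 d
  layer 3 (fractured sandstone): t_3 = 10.0 × 0.13 / 0.3934 = 3.304 d
  layer 4 (karst limestone): t_4 = 9.83 × 0.11 / 0.3934 = 2.748 d
Total t = Σ t_i = 13.25 days.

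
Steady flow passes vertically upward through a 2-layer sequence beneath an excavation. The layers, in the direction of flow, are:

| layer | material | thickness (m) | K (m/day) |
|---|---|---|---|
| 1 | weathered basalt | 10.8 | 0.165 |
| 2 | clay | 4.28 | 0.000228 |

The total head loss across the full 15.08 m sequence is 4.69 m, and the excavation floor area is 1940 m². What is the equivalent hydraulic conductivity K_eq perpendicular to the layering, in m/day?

0.000801

Flow is perpendicular to layering, so the layers act in series and the equivalent K is the thickness-weighted harmonic mean.
Total thickness L = 10.8 + 4.28 = 15.08 m.
Σ(b_i/K_i) = 10.8/0.165 + 4.28/0.000228 = 18837 d.
K_eq = L / Σ(b_i/K_i) = 15.08 / 18837 = 0.0008005 m/day.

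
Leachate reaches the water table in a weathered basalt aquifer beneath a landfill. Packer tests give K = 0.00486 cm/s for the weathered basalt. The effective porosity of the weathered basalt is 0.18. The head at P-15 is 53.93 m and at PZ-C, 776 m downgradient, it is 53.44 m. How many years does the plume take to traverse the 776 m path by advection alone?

Convert K: 0.00486 cm/s × 864 = 4.199 m/day.
Hydraulic gradient i = (53.93 − 53.44) / 776 = 0.49 / 776 = 0.0006314.
Darcy flux q = K · i = 4.199 × 0.0006314 = 0.002651 m/day.
Seepage velocity v = q / n_e = 0.002651 / 0.18 = 0.01473 m/day.
Travel time t = L / v = 776 / 0.01473 = 52680 days = 144.2 years.

144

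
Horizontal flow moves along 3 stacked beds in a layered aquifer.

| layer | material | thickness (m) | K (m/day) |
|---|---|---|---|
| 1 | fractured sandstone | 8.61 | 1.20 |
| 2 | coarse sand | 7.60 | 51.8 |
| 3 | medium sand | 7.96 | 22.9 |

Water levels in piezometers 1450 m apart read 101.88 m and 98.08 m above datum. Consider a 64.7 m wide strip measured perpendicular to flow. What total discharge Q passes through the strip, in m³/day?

99.4

Flow is parallel to layering, so each bed carries its own Darcy discharge and the transmissivities add.
Σ(K_i·b_i) = 1.20×8.61 + 51.8×7.60 + 22.9×7.96 = 586.3 m²/day.
Hydraulic gradient i = (101.88 − 98.08) / 1450 = 3.8 / 1450 = 0.002621.
Q = Σ(K_i·b_i) · W · i = 586.3 × 64.7 × 0.002621 = 99.41 m³/day.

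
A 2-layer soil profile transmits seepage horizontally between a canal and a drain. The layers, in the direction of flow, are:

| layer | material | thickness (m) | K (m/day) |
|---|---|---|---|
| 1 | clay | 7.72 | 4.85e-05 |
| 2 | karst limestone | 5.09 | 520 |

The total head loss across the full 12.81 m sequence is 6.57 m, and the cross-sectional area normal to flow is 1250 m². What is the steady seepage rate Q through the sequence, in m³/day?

0.0516

Flow is perpendicular to layering, so the layers act in series and the equivalent K is the thickness-weighted harmonic mean.
Total thickness L = 7.72 + 5.09 = 12.81 m.
Σ(b_i/K_i) = 7.72/4.85e-05 + 5.09/520 = 1.592e+05 d.
K_eq = L / Σ(b_i/K_i) = 12.81 / 1.592e+05 = 8.048e-05 m/day.
Q = K_eq · A · (Δh/L) = 8.048e-05 × 1250 × (6.57/12.81) = 0.05159 m³/day.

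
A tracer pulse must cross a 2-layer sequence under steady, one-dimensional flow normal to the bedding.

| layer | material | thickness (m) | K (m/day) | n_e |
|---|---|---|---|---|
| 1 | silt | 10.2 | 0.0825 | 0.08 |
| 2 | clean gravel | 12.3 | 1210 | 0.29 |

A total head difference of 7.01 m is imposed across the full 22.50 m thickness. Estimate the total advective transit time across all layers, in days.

77.3

With flow normal to the layers, continuity requires the same specific discharge q through every layer.
Σ(b_i/K_i) = 10.2/0.0825 + 12.3/1210 = 123.6 d.
q = Δh / Σ(b_i/K_i) = 7.01 / 123.6 = 0.05669 m/day.
In each layer the seepage velocity is v_i = q/n_i, so the layer transit time is t_i = b_i·n_i / q:
  layer 1 (silt): t_1 = 10.2 × 0.08 / 0.05669 = 14.39 d
  layer 2 (clean gravel): t_2 = 12.3 × 0.29 / 0.05669 = 62.92 d
Total t = Σ t_i = 77.31 days.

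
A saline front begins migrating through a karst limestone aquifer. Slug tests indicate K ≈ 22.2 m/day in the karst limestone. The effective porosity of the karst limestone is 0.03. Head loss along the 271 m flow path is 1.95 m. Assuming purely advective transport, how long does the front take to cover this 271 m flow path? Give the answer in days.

Hydraulic gradient i = Δh / L = 1.95 / 271 = 0.007196.
Darcy flux q = K · i = 22.20 × 0.007196 = 0.1597 m/day.
Seepage velocity v = q / n_e = 0.1597 / 0.03 = 5.325 m/day.
Travel time t = L / v = 271 / 5.325 = 50.89 days.

50.9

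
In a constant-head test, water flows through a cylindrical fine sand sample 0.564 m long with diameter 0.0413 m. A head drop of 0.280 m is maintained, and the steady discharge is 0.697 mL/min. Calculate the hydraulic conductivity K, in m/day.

1.51

Cross-sectional area A = π·(d/2)² = π × (0.0413/2)² = 0.001340 m².
Convert discharge: 0.697 mL/min = 1.162e-08 m³/s.
Darcy's law rearranged: K = Q·L / (A·Δh) = 1.162e-08 × 0.564 / (0.001340 × 0.280) = 1.747e-05 m/s = 1.509 m/day.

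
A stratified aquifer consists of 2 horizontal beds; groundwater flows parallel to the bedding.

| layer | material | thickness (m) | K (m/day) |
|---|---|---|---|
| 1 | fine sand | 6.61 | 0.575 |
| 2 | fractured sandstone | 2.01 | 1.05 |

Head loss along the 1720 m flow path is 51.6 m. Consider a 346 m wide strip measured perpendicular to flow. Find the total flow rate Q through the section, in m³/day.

61.4

Flow is parallel to layering, so each bed carries its own Darcy discharge and the transmissivities add.
Σ(K_i·b_i) = 0.575×6.61 + 1.05×2.01 = 5.911 m²/day.
Hydraulic gradient i = Δh / L = 51.6 / 1720 = 0.03000.
Q = Σ(K_i·b_i) · W · i = 5.911 × 346 × 0.03000 = 61.36 m³/day.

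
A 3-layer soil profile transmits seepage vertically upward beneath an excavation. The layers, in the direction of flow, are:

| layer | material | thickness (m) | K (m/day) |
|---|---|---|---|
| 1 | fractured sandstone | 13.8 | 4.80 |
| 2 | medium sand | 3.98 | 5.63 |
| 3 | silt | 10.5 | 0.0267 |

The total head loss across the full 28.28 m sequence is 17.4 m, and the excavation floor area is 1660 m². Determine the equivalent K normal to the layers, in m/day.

Flow is perpendicular to layering, so the layers act in series and the equivalent K is the thickness-weighted harmonic mean.
Total thickness L = 13.8 + 3.98 + 10.5 = 28.28 m.
Σ(b_i/K_i) = 13.8/4.80 + 3.98/5.63 + 10.5/0.0267 = 396.8 d.
K_eq = L / Σ(b_i/K_i) = 28.28 / 396.8 = 0.07126 m/day.

0.0713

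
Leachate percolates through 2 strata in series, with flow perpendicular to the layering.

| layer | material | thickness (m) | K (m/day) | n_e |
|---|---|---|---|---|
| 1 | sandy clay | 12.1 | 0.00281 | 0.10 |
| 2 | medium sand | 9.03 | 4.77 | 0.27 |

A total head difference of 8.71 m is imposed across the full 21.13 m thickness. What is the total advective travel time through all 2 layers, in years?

4.94

With flow normal to the layers, continuity requires the same specific discharge q through every layer.
Σ(b_i/K_i) = 12.1/0.00281 + 9.03/4.77 = 4308 d.
q = Δh / Σ(b_i/K_i) = 8.71 / 4308 = 0.002022 m/day.
In each layer the seepage velocity is v_i = q/n_i, so the layer transit time is t_i = b_i·n_i / q:
  layer 1 (sandy clay): t_1 = 12.1 × 0.10 / 0.002022 = 598.5 d
  layer 2 (medium sand): t_2 = 9.03 × 0.27 / 0.002022 = 1206 d
Total t = Σ t_i = 1804 days = 4.940 years.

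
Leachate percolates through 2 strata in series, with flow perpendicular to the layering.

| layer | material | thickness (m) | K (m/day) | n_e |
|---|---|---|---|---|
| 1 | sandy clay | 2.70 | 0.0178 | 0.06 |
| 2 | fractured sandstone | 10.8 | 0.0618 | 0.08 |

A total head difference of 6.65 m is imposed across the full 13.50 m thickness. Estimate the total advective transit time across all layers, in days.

With flow normal to the layers, continuity requires the same specific discharge q through every layer.
Σ(b_i/K_i) = 2.70/0.0178 + 10.8/0.0618 = 326.4 d.
q = Δh / Σ(b_i/K_i) = 6.65 / 326.4 = 0.02037 m/day.
In each layer the seepage velocity is v_i = q/n_i, so the layer transit time is t_i = b_i·n_i / q:
  layer 1 (sandy clay): t_1 = 2.70 × 0.06 / 0.02037 = 7.952 d
  layer 2 (fractured sandstone): t_2 = 10.8 × 0.08 / 0.02037 = 42.41 d
Total t = Σ t_i = 50.37 days.

50.4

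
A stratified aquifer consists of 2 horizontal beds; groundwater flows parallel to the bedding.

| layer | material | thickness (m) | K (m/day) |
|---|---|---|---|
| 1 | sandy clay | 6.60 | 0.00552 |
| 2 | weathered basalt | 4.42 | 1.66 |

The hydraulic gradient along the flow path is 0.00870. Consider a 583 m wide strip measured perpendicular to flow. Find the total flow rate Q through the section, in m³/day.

37.4

Flow is parallel to layering, so each bed carries its own Darcy discharge and the transmissivities add.
Σ(K_i·b_i) = 0.00552×6.60 + 1.66×4.42 = 7.374 m²/day.
Hydraulic gradient i = 0.00870.
Q = Σ(K_i·b_i) · W · i = 7.374 × 583 × 0.008700 = 37.40 m³/day.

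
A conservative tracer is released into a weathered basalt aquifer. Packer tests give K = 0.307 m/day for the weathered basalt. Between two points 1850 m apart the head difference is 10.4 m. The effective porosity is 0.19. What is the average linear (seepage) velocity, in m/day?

0.00908

Hydraulic gradient i = Δh / L = 10.4 / 1850 = 0.005622.
Darcy flux q = K · i = 0.3070 × 0.005622 = 0.001726 m/day.
Seepage velocity v = q / n_e = 0.001726 / 0.19 = 0.009083 m/day.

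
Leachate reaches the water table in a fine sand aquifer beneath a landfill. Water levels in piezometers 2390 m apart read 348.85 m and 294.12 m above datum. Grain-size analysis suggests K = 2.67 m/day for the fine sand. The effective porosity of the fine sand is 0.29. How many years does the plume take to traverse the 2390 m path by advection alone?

Hydraulic gradient i = (348.85 − 294.12) / 2390 = 54.73 / 2390 = 0.02290.
Darcy flux q = K · i = 2.670 × 0.02290 = 0.06114 m/day.
Seepage velocity v = q / n_e = 0.06114 / 0.29 = 0.2108 m/day.
Travel time t = L / v = 2390 / 0.2108 = 11336 days = 31.04 years.

31.0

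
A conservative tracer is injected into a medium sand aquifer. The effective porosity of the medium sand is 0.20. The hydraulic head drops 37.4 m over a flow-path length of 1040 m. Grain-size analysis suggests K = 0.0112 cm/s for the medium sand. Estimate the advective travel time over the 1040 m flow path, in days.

Convert K: 0.0112 cm/s × 864 = 9.677 m/day.
Hydraulic gradient i = Δh / L = 37.4 / 1040 = 0.03596.
Darcy flux q = K · i = 9.677 × 0.03596 = 0.3480 m/day.
Seepage velocity v = q / n_e = 0.3480 / 0.20 = 1.740 m/day.
Travel time t = L / v = 1040 / 1.740 = 597.7 days.

598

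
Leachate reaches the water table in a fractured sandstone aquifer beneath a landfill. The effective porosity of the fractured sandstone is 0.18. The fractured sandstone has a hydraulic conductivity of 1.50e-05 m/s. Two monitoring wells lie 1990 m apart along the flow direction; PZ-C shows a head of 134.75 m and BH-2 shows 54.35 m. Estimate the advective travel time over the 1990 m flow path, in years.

Convert K: 1.50e-05 m/s × 86400 = 1.296 m/day.
Hydraulic gradient i = (134.75 − 54.35) / 1990 = 80.4 / 1990 = 0.04040.
Darcy flux q = K · i = 1.296 × 0.04040 = 0.05236 m/day.
Seepage velocity v = q / n_e = 0.05236 / 0.18 = 0.2909 m/day.
Travel time t = L / v = 1990 / 0.2909 = 6841 days = 18.73 years.

18.7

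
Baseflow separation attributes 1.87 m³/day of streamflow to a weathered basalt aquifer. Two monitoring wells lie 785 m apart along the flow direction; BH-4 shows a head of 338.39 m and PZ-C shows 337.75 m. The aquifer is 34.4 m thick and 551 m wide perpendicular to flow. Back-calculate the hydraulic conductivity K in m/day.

Cross-sectional area A = 551 × 34.4 = 18954 m².
Hydraulic gradient i = (338.39 − 337.75) / 785 = 0.64 / 785 = 0.0008153.
From Q = K·A·i, K = Q / (A·i) = 1.87 / (18954 × 0.0008153) = 0.1210 m/day.

0.121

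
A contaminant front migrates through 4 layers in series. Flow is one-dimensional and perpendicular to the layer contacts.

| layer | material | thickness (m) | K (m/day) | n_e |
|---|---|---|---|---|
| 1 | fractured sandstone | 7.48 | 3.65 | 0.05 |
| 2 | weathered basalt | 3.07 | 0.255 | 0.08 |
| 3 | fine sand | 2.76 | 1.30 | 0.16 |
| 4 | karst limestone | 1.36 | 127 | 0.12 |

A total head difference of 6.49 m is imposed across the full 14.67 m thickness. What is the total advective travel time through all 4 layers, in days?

3.06

With flow normal to the layers, continuity requires the same specific discharge q through every layer.
Σ(b_i/K_i) = 7.48/3.65 + 3.07/0.255 + 2.76/1.30 + 1.36/127 = 16.22 d.
q = Δh / Σ(b_i/K_i) = 6.49 / 16.22 = 0.4001 m/day.
In each layer the seepage velocity is v_i = q/n_i, so the layer transit time is t_i = b_i·n_i / q:
  layer 1 (fractured sandstone): t_1 = 7.48 × 0.05 / 0.4001 = 0.9348 d
  layer 2 (weathered basalt): t_2 = 3.07 × 0.08 / 0.4001 = 0.6139 d
  layer 3 (fine sand): t_3 = 2.76 × 0.16 / 0.4001 = 1.104 d
  layer 4 (karst limestone): t_4 = 1.36 × 0.12 / 0.4001 = 0.4079 d
Total t = Σ t_i = 3.060 days.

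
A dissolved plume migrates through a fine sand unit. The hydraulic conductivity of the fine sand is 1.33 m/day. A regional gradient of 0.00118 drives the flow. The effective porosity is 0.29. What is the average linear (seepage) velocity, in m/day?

0.00541

Hydraulic gradient i = 0.00118.
Darcy flux q = K · i = 1.330 × 0.001180 = 0.001569 m/day.
Seepage velocity v = q / n_e = 0.001569 / 0.29 = 0.005412 m/day.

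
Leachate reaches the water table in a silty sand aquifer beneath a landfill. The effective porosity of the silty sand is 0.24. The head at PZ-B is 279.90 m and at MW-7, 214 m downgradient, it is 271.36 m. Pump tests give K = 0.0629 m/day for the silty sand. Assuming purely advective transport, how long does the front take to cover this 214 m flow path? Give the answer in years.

Hydraulic gradient i = (279.90 − 271.36) / 214 = 8.54 / 214 = 0.03991.
Darcy flux q = K · i = 0.06290 × 0.03991 = 0.002510 m/day.
Seepage velocity v = q / n_e = 0.002510 / 0.24 = 0.01046 m/day.
Travel time t = L / v = 214 / 0.01046 = 20461 days = 56.02 years.

56.0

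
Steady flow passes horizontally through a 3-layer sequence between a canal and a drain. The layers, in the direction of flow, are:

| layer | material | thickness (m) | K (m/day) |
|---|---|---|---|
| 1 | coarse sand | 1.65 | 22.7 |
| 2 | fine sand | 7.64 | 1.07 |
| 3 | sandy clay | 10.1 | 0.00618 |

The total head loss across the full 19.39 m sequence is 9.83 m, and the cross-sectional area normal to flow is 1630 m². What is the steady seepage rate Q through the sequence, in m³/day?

Flow is perpendicular to layering, so the layers act in series and the equivalent K is the thickness-weighted harmonic mean.
Total thickness L = 1.65 + 7.64 + 10.1 = 19.39 m.
Σ(b_i/K_i) = 1.65/22.7 + 7.64/1.07 + 10.1/0.00618 = 1642 d.
K_eq = L / Σ(b_i/K_i) = 19.39 / 1642 = 0.01181 m/day.
Q = K_eq · A · (Δh/L) = 0.01181 × 1630 × (9.83/19.39) = 9.761 m³/day.

9.76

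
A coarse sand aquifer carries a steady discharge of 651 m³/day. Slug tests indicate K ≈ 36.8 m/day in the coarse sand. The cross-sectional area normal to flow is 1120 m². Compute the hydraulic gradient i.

0.0158

From Q = K·A·i, i = Q / (K·A) = 651 / (36.80 × 1120) = 0.01579.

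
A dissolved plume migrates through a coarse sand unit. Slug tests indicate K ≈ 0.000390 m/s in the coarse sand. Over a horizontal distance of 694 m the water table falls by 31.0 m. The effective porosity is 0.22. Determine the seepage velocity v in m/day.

6.84

Convert K: 0.000390 m/s × 86400 = 33.70 m/day.
Hydraulic gradient i = Δh / L = 31.0 / 694 = 0.04467.
Darcy flux q = K · i = 33.70 × 0.04467 = 1.505 m/day.
Seepage velocity v = q / n_e = 1.505 / 0.22 = 6.842 m/day.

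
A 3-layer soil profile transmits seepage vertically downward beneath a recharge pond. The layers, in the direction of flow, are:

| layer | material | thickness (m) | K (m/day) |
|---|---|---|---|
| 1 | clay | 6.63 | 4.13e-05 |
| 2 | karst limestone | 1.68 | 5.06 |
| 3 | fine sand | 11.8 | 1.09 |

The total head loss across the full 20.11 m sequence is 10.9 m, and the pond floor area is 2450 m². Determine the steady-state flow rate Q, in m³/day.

0.166

Flow is perpendicular to layering, so the layers act in series and the equivalent K is the thickness-weighted harmonic mean.
Total thickness L = 6.63 + 1.68 + 11.8 = 20.11 m.
Σ(b_i/K_i) = 6.63/4.13e-05 + 1.68/5.06 + 11.8/1.09 = 1.605e+05 d.
K_eq = L / Σ(b_i/K_i) = 20.11 / 1.605e+05 = 0.0001253 m/day.
Q = K_eq · A · (Δh/L) = 0.0001253 × 2450 × (10.9/20.11) = 0.1663 m³/day.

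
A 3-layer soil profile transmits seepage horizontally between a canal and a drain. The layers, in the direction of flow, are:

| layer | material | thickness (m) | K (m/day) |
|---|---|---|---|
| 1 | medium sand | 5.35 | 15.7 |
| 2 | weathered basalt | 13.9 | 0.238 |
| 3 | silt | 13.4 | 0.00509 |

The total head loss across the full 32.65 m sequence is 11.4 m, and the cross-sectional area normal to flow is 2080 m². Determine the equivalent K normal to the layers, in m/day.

Flow is perpendicular to layering, so the layers act in series and the equivalent K is the thickness-weighted harmonic mean.
Total thickness L = 5.35 + 13.9 + 13.4 = 32.65 m.
Σ(b_i/K_i) = 5.35/15.7 + 13.9/0.238 + 13.4/0.00509 = 2691 d.
K_eq = L / Σ(b_i/K_i) = 32.65 / 2691 = 0.01213 m/day.

0.0121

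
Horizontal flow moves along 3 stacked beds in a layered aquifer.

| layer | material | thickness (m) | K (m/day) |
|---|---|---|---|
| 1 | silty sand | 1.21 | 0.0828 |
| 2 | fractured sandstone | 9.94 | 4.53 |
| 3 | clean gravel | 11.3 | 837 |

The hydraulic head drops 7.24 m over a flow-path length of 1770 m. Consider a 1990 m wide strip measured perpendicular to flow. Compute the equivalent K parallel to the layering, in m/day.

423

Flow is parallel to layering, so each bed carries its own Darcy discharge and the transmissivities add.
Σ(K_i·b_i) = 0.0828×1.21 + 4.53×9.94 + 837×11.3 = 9503 m²/day.
Total thickness b = 22.45 m, so K_eq = Σ(K_i·b_i)/b = 423.3 m/day.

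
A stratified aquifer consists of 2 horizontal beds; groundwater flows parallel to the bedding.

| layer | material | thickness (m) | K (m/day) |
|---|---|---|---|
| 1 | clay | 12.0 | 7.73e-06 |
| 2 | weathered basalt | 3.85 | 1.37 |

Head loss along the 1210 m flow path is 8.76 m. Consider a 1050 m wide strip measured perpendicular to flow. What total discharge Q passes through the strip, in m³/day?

Flow is parallel to layering, so each bed carries its own Darcy discharge and the transmissivities add.
Σ(K_i·b_i) = 7.73e-06×12.0 + 1.37×3.85 = 5.275 m²/day.
Hydraulic gradient i = Δh / L = 8.76 / 1210 = 0.007240.
Q = Σ(K_i·b_i) · W · i = 5.275 × 1050 × 0.007240 = 40.10 m³/day.

40.1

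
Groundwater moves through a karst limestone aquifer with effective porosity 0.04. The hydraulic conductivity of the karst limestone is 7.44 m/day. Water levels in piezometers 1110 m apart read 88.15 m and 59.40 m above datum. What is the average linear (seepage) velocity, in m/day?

4.82

Hydraulic gradient i = (88.15 − 59.40) / 1110 = 28.75 / 1110 = 0.02590.
Darcy flux q = K · i = 7.440 × 0.02590 = 0.1927 m/day.
Seepage velocity v = q / n_e = 0.1927 / 0.04 = 4.818 m/day.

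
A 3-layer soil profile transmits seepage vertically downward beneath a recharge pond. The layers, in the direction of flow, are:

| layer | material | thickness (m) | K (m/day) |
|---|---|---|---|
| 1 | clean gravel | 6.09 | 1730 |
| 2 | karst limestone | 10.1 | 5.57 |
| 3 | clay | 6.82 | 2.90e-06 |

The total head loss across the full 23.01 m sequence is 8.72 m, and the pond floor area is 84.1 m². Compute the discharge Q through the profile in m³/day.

Flow is perpendicular to layering, so the layers act in series and the equivalent K is the thickness-weighted harmonic mean.
Total thickness L = 6.09 + 10.1 + 6.82 = 23.01 m.
Σ(b_i/K_i) = 6.09/1730 + 10.1/5.57 + 6.82/2.90e-06 = 2.352e+06 d.
K_eq = L / Σ(b_i/K_i) = 23.01 / 2.352e+06 = 9.784e-06 m/day.
Q = K_eq · A · (Δh/L) = 9.784e-06 × 84.1 × (8.72/23.01) = 0.0003118 m³/day.

0.000312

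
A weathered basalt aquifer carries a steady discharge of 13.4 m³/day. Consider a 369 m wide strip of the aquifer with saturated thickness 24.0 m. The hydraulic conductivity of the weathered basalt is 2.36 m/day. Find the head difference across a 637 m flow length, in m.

Cross-sectional area A = 369 × 24.0 = 8856 m².
From Q = K·A·i, i = Q / (K·A) = 13.4 / (2.360 × 8856) = 0.0006411.
Head loss Δh = i · L = 0.0006411 × 637 = 0.4084 m.

0.408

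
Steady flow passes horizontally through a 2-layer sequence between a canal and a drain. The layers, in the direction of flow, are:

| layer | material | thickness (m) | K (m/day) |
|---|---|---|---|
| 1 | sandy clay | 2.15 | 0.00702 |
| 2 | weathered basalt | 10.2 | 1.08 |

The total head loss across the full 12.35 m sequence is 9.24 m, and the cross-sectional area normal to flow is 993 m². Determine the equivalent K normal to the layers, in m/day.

Flow is perpendicular to layering, so the layers act in series and the equivalent K is the thickness-weighted harmonic mean.
Total thickness L = 2.15 + 10.2 = 12.35 m.
Σ(b_i/K_i) = 2.15/0.00702 + 10.2/1.08 = 315.7 d.
K_eq = L / Σ(b_i/K_i) = 12.35 / 315.7 = 0.03912 m/day.

0.0391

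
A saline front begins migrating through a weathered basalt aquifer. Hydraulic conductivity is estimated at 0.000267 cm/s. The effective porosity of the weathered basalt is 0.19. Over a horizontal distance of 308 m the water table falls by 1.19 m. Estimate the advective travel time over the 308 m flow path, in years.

180

Convert K: 0.000267 cm/s × 864 = 0.2307 m/day.
Hydraulic gradient i = Δh / L = 1.19 / 308 = 0.003864.
Darcy flux q = K · i = 0.2307 × 0.003864 = 0.0008913 m/day.
Seepage velocity v = q / n_e = 0.0008913 / 0.19 = 0.004691 m/day.
Travel time t = L / v = 308 / 0.004691 = 65657 days = 179.8 years.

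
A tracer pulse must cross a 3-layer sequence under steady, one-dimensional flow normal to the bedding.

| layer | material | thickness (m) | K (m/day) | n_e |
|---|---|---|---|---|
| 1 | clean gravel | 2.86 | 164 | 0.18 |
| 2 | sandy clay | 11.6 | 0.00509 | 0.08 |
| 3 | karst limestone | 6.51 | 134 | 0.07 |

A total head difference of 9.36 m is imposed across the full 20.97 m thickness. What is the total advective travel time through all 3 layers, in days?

462

With flow normal to the layers, continuity requires the same specific discharge q through every layer.
Σ(b_i/K_i) = 2.86/164 + 11.6/0.00509 + 6.51/134 = 2279 d.
q = Δh / Σ(b_i/K_i) = 9.36 / 2279 = 0.004107 m/day.
In each layer the seepage velocity is v_i = q/n_i, so the layer transit time is t_i = b_i·n_i / q:
  layer 1 (clean gravel): t_1 = 2.86 × 0.18 / 0.004107 = 125.3 d
  layer 2 (sandy clay): t_2 = 11.6 × 0.08 / 0.004107 = 226.0 d
  layer 3 (karst limestone): t_3 = 6.51 × 0.07 / 0.004107 = 111.0 d
Total t = Σ t_i = 462.3 days.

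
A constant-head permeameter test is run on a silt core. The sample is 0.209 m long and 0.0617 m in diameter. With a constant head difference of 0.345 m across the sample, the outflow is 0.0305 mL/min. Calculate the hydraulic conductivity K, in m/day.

0.00890

Cross-sectional area A = π·(d/2)² = π × (0.0617/2)² = 0.002990 m².
Convert discharge: 0.0305 mL/min = 5.083e-10 m³/s.
Darcy's law rearranged: K = Q·L / (A·Δh) = 5.083e-10 × 0.209 / (0.002990 × 0.345) = 1.030e-07 m/s = 0.008899 m/day.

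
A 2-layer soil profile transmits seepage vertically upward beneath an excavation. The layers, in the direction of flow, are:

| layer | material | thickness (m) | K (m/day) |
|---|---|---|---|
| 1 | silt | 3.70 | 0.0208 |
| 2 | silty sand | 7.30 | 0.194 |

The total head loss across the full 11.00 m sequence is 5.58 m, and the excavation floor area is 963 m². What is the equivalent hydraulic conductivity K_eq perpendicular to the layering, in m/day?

Flow is perpendicular to layering, so the layers act in series and the equivalent K is the thickness-weighted harmonic mean.
Total thickness L = 3.70 + 7.30 = 11.00 m.
Σ(b_i/K_i) = 3.70/0.0208 + 7.30/0.194 = 215.5 d.
K_eq = L / Σ(b_i/K_i) = 11.00 / 215.5 = 0.05104 m/day.

0.0510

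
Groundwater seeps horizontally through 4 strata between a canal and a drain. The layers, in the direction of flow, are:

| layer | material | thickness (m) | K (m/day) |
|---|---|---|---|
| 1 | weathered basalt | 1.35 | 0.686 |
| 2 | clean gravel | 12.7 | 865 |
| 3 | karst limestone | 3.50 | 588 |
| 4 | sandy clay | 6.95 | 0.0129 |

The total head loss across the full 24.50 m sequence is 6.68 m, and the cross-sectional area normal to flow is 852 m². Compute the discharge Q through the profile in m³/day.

10.5

Flow is perpendicular to layering, so the layers act in series and the equivalent K is the thickness-weighted harmonic mean.
Total thickness L = 1.35 + 12.7 + 3.50 + 6.95 = 24.50 m.
Σ(b_i/K_i) = 1.35/0.686 + 12.7/865 + 3.50/588 + 6.95/0.0129 = 540.7 d.
K_eq = L / Σ(b_i/K_i) = 24.50 / 540.7 = 0.04531 m/day.
Q = K_eq · A · (Δh/L) = 0.04531 × 852 × (6.68/24.50) = 10.52 m³/day.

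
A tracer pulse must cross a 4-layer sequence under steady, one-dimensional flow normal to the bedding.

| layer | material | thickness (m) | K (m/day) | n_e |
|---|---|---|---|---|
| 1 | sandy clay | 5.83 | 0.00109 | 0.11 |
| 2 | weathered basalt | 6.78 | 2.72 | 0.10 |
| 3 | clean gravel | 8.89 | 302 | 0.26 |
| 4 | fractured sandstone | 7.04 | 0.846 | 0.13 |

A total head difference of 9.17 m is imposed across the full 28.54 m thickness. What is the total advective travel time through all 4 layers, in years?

With flow normal to the layers, continuity requires the same specific discharge q through every layer.
Σ(b_i/K_i) = 5.83/0.00109 + 6.78/2.72 + 8.89/302 + 7.04/0.846 = 5359 d.
q = Δh / Σ(b_i/K_i) = 9.17 / 5359 = 0.001711 m/day.
In each layer the seepage velocity is v_i = q/n_i, so the layer transit time is t_i = b_i·n_i / q:
  layer 1 (sandy clay): t_1 = 5.83 × 0.11 / 0.001711 = 374.8 d
  layer 2 (weathered basalt): t_2 = 6.78 × 0.10 / 0.001711 = 396.3 d
  layer 3 (clean gravel): t_3 = 8.89 × 0.26 / 0.001711 = 1351 d
  layer 4 (fractured sandstone): t_4 = 7.04 × 0.13 / 0.001711 = 534.9 d
Total t = Σ t_i = 2657 days = 7.274 years.

7.27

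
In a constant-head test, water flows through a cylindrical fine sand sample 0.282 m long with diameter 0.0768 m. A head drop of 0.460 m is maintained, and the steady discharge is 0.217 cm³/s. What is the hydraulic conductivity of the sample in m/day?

Cross-sectional area A = π·(d/2)² = π × (0.0768/2)² = 0.004632 m².
Convert discharge: 0.217 cm³/s = 2.170e-07 m³/s.
Darcy's law rearranged: K = Q·L / (A·Δh) = 2.170e-07 × 0.282 / (0.004632 × 0.460) = 2.872e-05 m/s = 2.481 m/day.

2.48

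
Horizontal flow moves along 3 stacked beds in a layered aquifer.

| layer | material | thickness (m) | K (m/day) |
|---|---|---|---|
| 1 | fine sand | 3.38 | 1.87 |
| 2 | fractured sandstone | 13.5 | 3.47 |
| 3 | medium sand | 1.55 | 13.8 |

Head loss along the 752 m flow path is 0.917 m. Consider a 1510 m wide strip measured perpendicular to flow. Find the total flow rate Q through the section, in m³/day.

Flow is parallel to layering, so each bed carries its own Darcy discharge and the transmissivities add.
Σ(K_i·b_i) = 1.87×3.38 + 3.47×13.5 + 13.8×1.55 = 74.56 m²/day.
Hydraulic gradient i = Δh / L = 0.917 / 752 = 0.001219.
Q = Σ(K_i·b_i) · W · i = 74.56 × 1510 × 0.001219 = 137.3 m³/day.

137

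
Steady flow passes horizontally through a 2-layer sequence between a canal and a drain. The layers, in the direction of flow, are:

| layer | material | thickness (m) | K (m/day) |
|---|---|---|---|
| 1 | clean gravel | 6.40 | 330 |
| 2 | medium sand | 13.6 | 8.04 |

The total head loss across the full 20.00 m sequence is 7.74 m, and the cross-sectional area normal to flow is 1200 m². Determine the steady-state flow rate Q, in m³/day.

Flow is perpendicular to layering, so the layers act in series and the equivalent K is the thickness-weighted harmonic mean.
Total thickness L = 6.40 + 13.6 = 20.00 m.
Σ(b_i/K_i) = 6.40/330 + 13.6/8.04 = 1.711 d.
K_eq = L / Σ(b_i/K_i) = 20.00 / 1.711 = 11.69 m/day.
Q = K_eq · A · (Δh/L) = 11.69 × 1200 × (7.74/20.00) = 5429 m³/day.

5430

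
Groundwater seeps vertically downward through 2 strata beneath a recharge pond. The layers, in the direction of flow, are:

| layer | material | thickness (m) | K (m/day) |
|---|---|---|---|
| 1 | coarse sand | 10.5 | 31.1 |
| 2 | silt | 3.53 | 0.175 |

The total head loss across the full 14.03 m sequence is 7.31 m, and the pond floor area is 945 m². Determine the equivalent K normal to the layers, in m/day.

Flow is perpendicular to layering, so the layers act in series and the equivalent K is the thickness-weighted harmonic mean.
Total thickness L = 10.5 + 3.53 = 14.03 m.
Σ(b_i/K_i) = 10.5/31.1 + 3.53/0.175 = 20.51 d.
K_eq = L / Σ(b_i/K_i) = 14.03 / 20.51 = 0.6841 m/day.

0.684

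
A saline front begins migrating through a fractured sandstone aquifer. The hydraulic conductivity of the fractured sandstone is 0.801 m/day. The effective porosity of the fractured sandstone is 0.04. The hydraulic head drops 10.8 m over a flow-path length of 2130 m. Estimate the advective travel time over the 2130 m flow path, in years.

57.4

Hydraulic gradient i = Δh / L = 10.8 / 2130 = 0.005070.
Darcy flux q = K · i = 0.8010 × 0.005070 = 0.004061 m/day.
Seepage velocity v = q / n_e = 0.004061 / 0.04 = 0.1015 m/day.
Travel time t = L / v = 2130 / 0.1015 = 20978 days = 57.43 years.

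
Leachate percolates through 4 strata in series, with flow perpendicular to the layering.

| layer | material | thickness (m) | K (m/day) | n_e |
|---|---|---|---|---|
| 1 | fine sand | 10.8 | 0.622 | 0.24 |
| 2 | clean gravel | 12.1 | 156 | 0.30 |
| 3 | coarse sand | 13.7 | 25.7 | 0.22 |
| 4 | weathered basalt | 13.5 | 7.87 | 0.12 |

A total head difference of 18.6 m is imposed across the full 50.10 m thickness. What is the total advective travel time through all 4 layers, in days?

11.5

With flow normal to the layers, continuity requires the same specific discharge q through every layer.
Σ(b_i/K_i) = 10.8/0.622 + 12.1/156 + 13.7/25.7 + 13.5/7.87 = 19.69 d.
q = Δh / Σ(b_i/K_i) = 18.6 / 19.69 = 0.9447 m/day.
In each layer the seepage velocity is v_i = q/n_i, so the layer transit time is t_i = b_i·n_i / q:
  layer 1 (fine sand): t_1 = 10.8 × 0.24 / 0.9447 = 2.744 d
  layer 2 (clean gravel): t_2 = 12.1 × 0.30 / 0.9447 = 3.843 d
  layer 3 (coarse sand): t_3 = 13.7 × 0.22 / 0.9447 = 3.191 d
  layer 4 (weathered basalt): t_4 = 13.5 × 0.12 / 0.9447 = 1.715 d
Total t = Σ t_i = 11.49 days.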